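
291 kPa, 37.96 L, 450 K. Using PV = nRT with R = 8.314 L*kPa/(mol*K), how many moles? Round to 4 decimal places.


PV = nRT, solve for n = PV / (RT).
PV = 291 * 37.96 = 11046.36
RT = 8.314 * 450 = 3741.3
n = 11046.36 / 3741.3
n = 2.95254591 mol, rounded to 4 dp:

2.9525 mol


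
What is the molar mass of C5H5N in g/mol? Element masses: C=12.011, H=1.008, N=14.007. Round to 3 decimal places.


M = sum(count * atomic_mass) over atoms.
M = 5*12.011 + 5*1.008 + 1*14.007
M = 60.055 + 5.04 + 14.007
M = 79.102 g/mol, rounded to 3 dp:

79.102 g/mol


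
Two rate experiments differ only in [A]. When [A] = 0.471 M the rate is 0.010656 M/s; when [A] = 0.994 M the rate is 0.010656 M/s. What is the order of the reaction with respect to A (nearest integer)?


Rate is proportional to [A]^n, so rate2/rate1 = ([A]2/[A]1)^n. Take logs to solve for n.
rate2/rate1 = 0.010656 / 0.010656 = 1.0
[A]2/[A]1 = 0.994 / 0.471 = 2.1104
n = ln(1.0) / ln(2.1104) = 0.0
Nearest integer order:

0


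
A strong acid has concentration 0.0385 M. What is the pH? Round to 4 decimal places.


A strong acid dissociates completely, so [H+] equals the given concentration.
pH = -log10([H+]) = -log10(0.0385)
pH = 1.41453927, rounded to 4 dp:

1.4145


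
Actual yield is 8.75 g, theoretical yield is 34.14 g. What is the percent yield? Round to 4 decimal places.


% yield = 100 * actual / theoretical
% yield = 100 * 8.75 / 34.14
% yield = 25.62975981 %, rounded to 4 dp:

25.6298 %


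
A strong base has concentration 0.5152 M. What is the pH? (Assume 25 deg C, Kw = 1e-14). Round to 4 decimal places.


A strong base dissociates completely, so [OH-] equals the given concentration.
pOH = -log10([OH-]) = -log10(0.5152) = 0.288024
pH = 14 - pOH = 14 - 0.288024
pH = 13.711976, rounded to 4 dp:

13.7120


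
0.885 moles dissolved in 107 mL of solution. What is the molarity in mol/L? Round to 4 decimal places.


Convert volume to liters: V_L = V_mL / 1000.
V_L = 107 / 1000 = 0.107 L
M = n / V_L = 0.885 / 0.107
M = 8.27102804 mol/L, rounded to 4 dp:

8.2710 mol/L


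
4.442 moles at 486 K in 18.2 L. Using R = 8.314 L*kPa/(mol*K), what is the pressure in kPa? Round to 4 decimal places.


PV = nRT, solve for P = nRT / V.
nRT = 4.442 * 8.314 * 486 = 17948.363
P = 17948.363 / 18.2
P = 986.17379121 kPa, rounded to 4 dp:

986.1738 kPa


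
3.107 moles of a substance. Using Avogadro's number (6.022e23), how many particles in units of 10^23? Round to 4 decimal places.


N = n * NA, then divide by 1e23 for the requested units.
N / 1e23 = n * 6.022
N / 1e23 = 3.107 * 6.022
N / 1e23 = 18.710354, rounded to 4 dp:

18.7104


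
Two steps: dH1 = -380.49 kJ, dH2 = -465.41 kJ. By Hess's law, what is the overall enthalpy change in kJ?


Hess's law: enthalpy is a state function, so add the step enthalpies.
dH_total = dH1 + dH2 = -380.49 + (-465.41)
dH_total = -845.9 kJ:

-845.90 kJ


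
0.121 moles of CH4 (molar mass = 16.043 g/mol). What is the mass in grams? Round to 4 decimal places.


mass = n * M
mass = 0.121 * 16.043
mass = 1.941203 g, rounded to 4 dp:

1.9412 g


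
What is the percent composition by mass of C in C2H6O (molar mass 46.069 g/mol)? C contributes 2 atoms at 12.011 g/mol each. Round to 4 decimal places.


pct = 100 * (n_elem * M_elem) / M_total
mass_contribution = 2 * 12.011 = 24.022 g/mol
pct = 100 * 24.022 / 46.069
pct = 52.14352384 %, rounded to 4 dp:

52.1435 %


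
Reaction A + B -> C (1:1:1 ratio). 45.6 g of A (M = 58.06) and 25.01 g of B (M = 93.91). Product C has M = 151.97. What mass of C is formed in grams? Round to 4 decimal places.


Find moles of each reactant; the smaller value is the limiting reagent in a 1:1:1 reaction, so moles_C equals moles of the limiter.
n_A = mass_A / M_A = 45.6 / 58.06 = 0.785394 mol
n_B = mass_B / M_B = 25.01 / 93.91 = 0.266319 mol
Limiting reagent: B (smaller), n_limiting = 0.266319 mol
mass_C = n_limiting * M_C = 0.266319 * 151.97
mass_C = 40.47249843 g, rounded to 4 dp:

40.4725 g


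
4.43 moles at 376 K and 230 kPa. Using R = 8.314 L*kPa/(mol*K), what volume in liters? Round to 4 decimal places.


PV = nRT, solve for V = nRT / P.
nRT = 4.43 * 8.314 * 376 = 13848.4635
V = 13848.4635 / 230
V = 60.21071087 L, rounded to 4 dp:

60.2107 L


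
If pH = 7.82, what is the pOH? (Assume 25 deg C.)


At 25 deg C, pH + pOH = 14.
pOH = 14 - pH = 14 - 7.82
pOH = 6.18:

6.18


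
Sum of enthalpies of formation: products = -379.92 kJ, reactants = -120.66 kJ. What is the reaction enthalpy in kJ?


dH_rxn = sum(dH_f products) - sum(dH_f reactants)
dH_rxn = -379.92 - (-120.66)
dH_rxn = -259.26 kJ:

-259.26 kJ


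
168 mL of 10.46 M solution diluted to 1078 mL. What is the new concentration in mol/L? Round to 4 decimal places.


Dilution: M1*V1 = M2*V2, solve for M2.
M2 = M1*V1 / V2
M2 = 10.46 * 168 / 1078
M2 = 1757.28 / 1078
M2 = 1.63012987 mol/L, rounded to 4 dp:

1.6301 mol/L


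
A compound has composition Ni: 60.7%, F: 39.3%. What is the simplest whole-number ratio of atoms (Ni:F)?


Assume 100 g of compound, divide each mass% by atomic mass to get moles, then normalize by the smallest to get a raw atom ratio.
Moles per 100 g: Ni: 60.7/58.693 = 1.0342, F: 39.3/18.998 = 2.0686
Raw ratio (divide by min = 1.0342): Ni: 1.0, F: 2.0
Multiply by 1 to clear fractions: Ni: 1.0 ~= 1, F: 2.0 ~= 2
Reduce by GCD to get the simplest whole-number ratio:

1:2


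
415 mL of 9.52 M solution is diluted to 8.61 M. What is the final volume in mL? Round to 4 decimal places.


Dilution: M1*V1 = M2*V2, solve for V2.
V2 = M1*V1 / M2
V2 = 9.52 * 415 / 8.61
V2 = 3950.8 / 8.61
V2 = 458.86178862 mL, rounded to 4 dp:

458.8618 mL


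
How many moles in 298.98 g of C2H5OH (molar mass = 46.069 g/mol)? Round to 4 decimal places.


n = mass / M
n = 298.98 / 46.069
n = 6.48983047 mol, rounded to 4 dp:

6.4898 mol


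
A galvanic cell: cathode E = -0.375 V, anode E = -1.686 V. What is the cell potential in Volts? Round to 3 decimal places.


Standard cell potential: E_cell = E_cathode - E_anode.
E_cell = -0.375 - (-1.686)
E_cell = 1.311 V, rounded to 3 dp:

1.311 V


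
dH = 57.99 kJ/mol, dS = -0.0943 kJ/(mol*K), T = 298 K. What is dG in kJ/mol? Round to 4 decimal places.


Gibbs: dG = dH - T*dS (consistent units, dS already in kJ/(mol*K)).
T*dS = 298 * -0.0943 = -28.1014
dG = 57.99 - (-28.1014)
dG = 86.0914 kJ/mol, rounded to 4 dp:

86.0914 kJ/mol


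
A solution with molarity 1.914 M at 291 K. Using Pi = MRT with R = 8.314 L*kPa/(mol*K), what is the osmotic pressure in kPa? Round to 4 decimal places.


Osmotic pressure (van't Hoff): Pi = M*R*T.
RT = 8.314 * 291 = 2419.374
Pi = 1.914 * 2419.374
Pi = 4630.681836 kPa, rounded to 4 dp:

4630.6818 kPa


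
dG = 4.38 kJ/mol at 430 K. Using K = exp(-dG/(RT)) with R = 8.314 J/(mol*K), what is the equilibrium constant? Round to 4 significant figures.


dG is in kJ/mol; multiply by 1000 to match R in J/(mol*K).
RT = 8.314 * 430 = 3575.02 J/mol
exponent = -dG*1000 / (RT) = -(4.38*1000) / 3575.02 = -1.22516797
K = exp(-1.22516797)
K = 0.29370836, rounded to 4 significant figures:

0.2937


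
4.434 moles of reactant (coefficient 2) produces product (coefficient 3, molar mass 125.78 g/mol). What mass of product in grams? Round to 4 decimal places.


Use the coefficient ratio to convert reactant moles to product moles, then multiply by the product's molar mass.
moles_P = moles_R * (coeff_P / coeff_R) = 4.434 * (3/2) = 6.651
mass_P = moles_P * M_P = 6.651 * 125.78
mass_P = 836.56278 g, rounded to 4 dp:

836.5628 g


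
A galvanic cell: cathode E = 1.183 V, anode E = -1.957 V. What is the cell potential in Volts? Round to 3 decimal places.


Standard cell potential: E_cell = E_cathode - E_anode.
E_cell = 1.183 - (-1.957)
E_cell = 3.14 V, rounded to 3 dp:

3.140 V


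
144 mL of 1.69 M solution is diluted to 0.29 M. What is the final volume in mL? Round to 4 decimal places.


Dilution: M1*V1 = M2*V2, solve for V2.
V2 = M1*V1 / M2
V2 = 1.69 * 144 / 0.29
V2 = 243.36 / 0.29
V2 = 839.17241379 mL, rounded to 4 dp:

839.1724 mL


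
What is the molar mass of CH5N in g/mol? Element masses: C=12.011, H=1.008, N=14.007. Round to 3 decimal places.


M = sum(count * atomic_mass) over atoms.
M = 1*12.011 + 5*1.008 + 1*14.007
M = 12.011 + 5.04 + 14.007
M = 31.058 g/mol, rounded to 3 dp:

31.058 g/mol


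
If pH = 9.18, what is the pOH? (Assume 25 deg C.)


At 25 deg C, pH + pOH = 14.
pOH = 14 - pH = 14 - 9.18
pOH = 4.82:

4.82


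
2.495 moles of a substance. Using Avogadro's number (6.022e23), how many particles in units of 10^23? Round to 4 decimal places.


N = n * NA, then divide by 1e23 for the requested units.
N / 1e23 = n * 6.022
N / 1e23 = 2.495 * 6.022
N / 1e23 = 15.02489, rounded to 4 dp:

15.0249


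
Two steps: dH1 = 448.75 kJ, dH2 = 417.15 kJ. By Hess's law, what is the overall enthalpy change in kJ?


Hess's law: enthalpy is a state function, so add the step enthalpies.
dH_total = dH1 + dH2 = 448.75 + (417.15)
dH_total = 865.9 kJ:

865.90 kJ


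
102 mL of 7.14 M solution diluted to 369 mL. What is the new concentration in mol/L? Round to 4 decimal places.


Dilution: M1*V1 = M2*V2, solve for M2.
M2 = M1*V1 / V2
M2 = 7.14 * 102 / 369
M2 = 728.28 / 369
M2 = 1.97365854 mol/L, rounded to 4 dp:

1.9737 mol/L


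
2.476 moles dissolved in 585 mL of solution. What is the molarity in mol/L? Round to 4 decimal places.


Convert volume to liters: V_L = V_mL / 1000.
V_L = 585 / 1000 = 0.585 L
M = n / V_L = 2.476 / 0.585
M = 4.23247863 mol/L, rounded to 4 dp:

4.2325 mol/L


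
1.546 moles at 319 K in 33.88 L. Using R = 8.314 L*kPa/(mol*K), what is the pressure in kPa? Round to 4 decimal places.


PV = nRT, solve for P = nRT / V.
nRT = 1.546 * 8.314 * 319 = 4100.2486
P = 4100.2486 / 33.88
P = 121.02268595 kPa, rounded to 4 dp:

121.0227 kPa


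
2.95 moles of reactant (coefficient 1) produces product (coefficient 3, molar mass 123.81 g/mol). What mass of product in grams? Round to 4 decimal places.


Use the coefficient ratio to convert reactant moles to product moles, then multiply by the product's molar mass.
moles_P = moles_R * (coeff_P / coeff_R) = 2.95 * (3/1) = 8.85
mass_P = moles_P * M_P = 8.85 * 123.81
mass_P = 1095.7185 g, rounded to 4 dp:

1095.7185 g


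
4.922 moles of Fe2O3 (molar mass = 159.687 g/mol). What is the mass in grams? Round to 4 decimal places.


mass = n * M
mass = 4.922 * 159.687
mass = 785.979414 g, rounded to 4 dp:

785.9794 g


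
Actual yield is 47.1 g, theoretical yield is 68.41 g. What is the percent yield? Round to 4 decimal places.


% yield = 100 * actual / theoretical
% yield = 100 * 47.1 / 68.41
% yield = 68.84958339 %, rounded to 4 dp:

68.8496 %


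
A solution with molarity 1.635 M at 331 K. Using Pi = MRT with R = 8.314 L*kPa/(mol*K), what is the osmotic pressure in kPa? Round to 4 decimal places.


Osmotic pressure (van't Hoff): Pi = M*R*T.
RT = 8.314 * 331 = 2751.934
Pi = 1.635 * 2751.934
Pi = 4499.41209 kPa, rounded to 4 dp:

4499.4121 kPa


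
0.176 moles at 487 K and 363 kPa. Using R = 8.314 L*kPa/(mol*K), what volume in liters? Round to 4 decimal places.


PV = nRT, solve for V = nRT / P.
nRT = 0.176 * 8.314 * 487 = 712.6096
V = 712.6096 / 363
V = 1.96311185 L, rounded to 4 dp:

1.9631 L


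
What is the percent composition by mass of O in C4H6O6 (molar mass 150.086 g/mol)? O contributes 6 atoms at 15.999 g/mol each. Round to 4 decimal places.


pct = 100 * (n_elem * M_elem) / M_total
mass_contribution = 6 * 15.999 = 95.994 g/mol
pct = 100 * 95.994 / 150.086
pct = 63.95932998 %, rounded to 4 dp:

63.9593 %


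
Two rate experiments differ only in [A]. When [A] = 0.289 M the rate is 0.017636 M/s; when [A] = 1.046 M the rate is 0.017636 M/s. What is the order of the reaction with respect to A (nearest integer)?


Rate is proportional to [A]^n, so rate2/rate1 = ([A]2/[A]1)^n. Take logs to solve for n.
rate2/rate1 = 0.017636 / 0.017636 = 1.0
[A]2/[A]1 = 1.046 / 0.289 = 3.6194
n = ln(1.0) / ln(3.6194) = 0.0
Nearest integer order:

0


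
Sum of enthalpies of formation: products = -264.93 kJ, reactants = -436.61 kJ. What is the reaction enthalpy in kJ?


dH_rxn = sum(dH_f products) - sum(dH_f reactants)
dH_rxn = -264.93 - (-436.61)
dH_rxn = 171.68 kJ:

171.68 kJ


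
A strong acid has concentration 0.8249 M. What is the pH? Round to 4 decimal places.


A strong acid dissociates completely, so [H+] equals the given concentration.
pH = -log10([H+]) = -log10(0.8249)
pH = 0.0835987, rounded to 4 dp:

0.0836


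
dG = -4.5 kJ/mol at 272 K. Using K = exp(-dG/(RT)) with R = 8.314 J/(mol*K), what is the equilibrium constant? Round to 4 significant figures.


dG is in kJ/mol; multiply by 1000 to match R in J/(mol*K).
RT = 8.314 * 272 = 2261.408 J/mol
exponent = -dG*1000 / (RT) = -(-4.5*1000) / 2261.408 = 1.98991071
K = exp(1.98991071)
K = 7.3148806, rounded to 4 significant figures:

7.315


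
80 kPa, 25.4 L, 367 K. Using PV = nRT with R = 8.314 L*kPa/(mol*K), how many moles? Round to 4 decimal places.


PV = nRT, solve for n = PV / (RT).
PV = 80 * 25.4 = 2032.0
RT = 8.314 * 367 = 3051.238
n = 2032.0 / 3051.238
n = 0.66595919 mol, rounded to 4 dp:

0.6660 mol


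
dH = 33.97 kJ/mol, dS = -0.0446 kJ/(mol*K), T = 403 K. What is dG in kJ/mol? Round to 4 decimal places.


Gibbs: dG = dH - T*dS (consistent units, dS already in kJ/(mol*K)).
T*dS = 403 * -0.0446 = -17.9738
dG = 33.97 - (-17.9738)
dG = 51.9438 kJ/mol, rounded to 4 dp:

51.9438 kJ/mol


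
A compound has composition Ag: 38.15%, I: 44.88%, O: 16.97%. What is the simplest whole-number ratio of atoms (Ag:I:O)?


Assume 100 g of compound, divide each mass% by atomic mass to get moles, then normalize by the smallest to get a raw atom ratio.
Moles per 100 g: Ag: 38.15/107.868 = 0.3537, I: 44.88/126.904 = 0.3537, O: 16.97/15.999 = 1.0607
Raw ratio (divide by min = 0.3537): Ag: 1.0, I: 1.0, O: 2.999
Multiply by 1 to clear fractions: Ag: 1.0 ~= 1, I: 1.0 ~= 1, O: 2.999 ~= 3
Reduce by GCD to get the simplest whole-number ratio:

1:1:3


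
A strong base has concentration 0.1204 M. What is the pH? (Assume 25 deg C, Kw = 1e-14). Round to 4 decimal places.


A strong base dissociates completely, so [OH-] equals the given concentration.
pOH = -log10([OH-]) = -log10(0.1204) = 0.919374
pH = 14 - pOH = 14 - 0.919374
pH = 13.080626, rounded to 4 dp:

13.0806


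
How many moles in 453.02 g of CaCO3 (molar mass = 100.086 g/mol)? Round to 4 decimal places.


n = mass / M
n = 453.02 / 100.086
n = 4.52630738 mol, rounded to 4 dp:

4.5263 mol


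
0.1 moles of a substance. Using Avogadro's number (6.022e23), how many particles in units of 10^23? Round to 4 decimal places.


N = n * NA, then divide by 1e23 for the requested units.
N / 1e23 = n * 6.022
N / 1e23 = 0.1 * 6.022
N / 1e23 = 0.6022, rounded to 4 dp:

0.6022


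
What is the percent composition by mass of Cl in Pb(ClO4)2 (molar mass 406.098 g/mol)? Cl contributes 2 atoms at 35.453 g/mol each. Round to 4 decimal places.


pct = 100 * (n_elem * M_elem) / M_total
mass_contribution = 2 * 35.453 = 70.906 g/mol
pct = 100 * 70.906 / 406.098
pct = 17.46031746 %, rounded to 4 dp:

17.4603 %


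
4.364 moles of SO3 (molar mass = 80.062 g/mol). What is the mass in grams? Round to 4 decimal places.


mass = n * M
mass = 4.364 * 80.062
mass = 349.390568 g, rounded to 4 dp:

349.3906 g


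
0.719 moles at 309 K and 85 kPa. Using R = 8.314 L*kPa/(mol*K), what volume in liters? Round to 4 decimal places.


PV = nRT, solve for V = nRT / P.
nRT = 0.719 * 8.314 * 309 = 1847.1297
V = 1847.1297 / 85
V = 21.73093765 L, rounded to 4 dp:

21.7309 L


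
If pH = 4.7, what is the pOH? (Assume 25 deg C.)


At 25 deg C, pH + pOH = 14.
pOH = 14 - pH = 14 - 4.7
pOH = 9.3:

9.30


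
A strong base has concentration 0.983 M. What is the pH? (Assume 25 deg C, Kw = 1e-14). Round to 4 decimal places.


A strong base dissociates completely, so [OH-] equals the given concentration.
pOH = -log10([OH-]) = -log10(0.983) = 0.007446
pH = 14 - pOH = 14 - 0.007446
pH = 13.992554, rounded to 4 dp:

13.9926


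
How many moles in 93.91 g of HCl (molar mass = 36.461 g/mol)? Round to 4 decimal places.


n = mass / M
n = 93.91 / 36.461
n = 2.57562875 mol, rounded to 4 dp:

2.5756 mol


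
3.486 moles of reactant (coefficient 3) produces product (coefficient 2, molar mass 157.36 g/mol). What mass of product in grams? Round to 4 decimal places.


Use the coefficient ratio to convert reactant moles to product moles, then multiply by the product's molar mass.
moles_P = moles_R * (coeff_P / coeff_R) = 3.486 * (2/3) = 2.324
mass_P = moles_P * M_P = 2.324 * 157.36
mass_P = 365.70464 g, rounded to 4 dp:

365.7046 g


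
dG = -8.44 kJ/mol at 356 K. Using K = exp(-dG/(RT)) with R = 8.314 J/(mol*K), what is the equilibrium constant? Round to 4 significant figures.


dG is in kJ/mol; multiply by 1000 to match R in J/(mol*K).
RT = 8.314 * 356 = 2959.784 J/mol
exponent = -dG*1000 / (RT) = -(-8.44*1000) / 2959.784 = 2.85155944
K = exp(2.85155944)
K = 17.314762, rounded to 4 significant figures:

17.31


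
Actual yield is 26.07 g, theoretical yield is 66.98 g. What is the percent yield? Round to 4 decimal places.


% yield = 100 * actual / theoretical
% yield = 100 * 26.07 / 66.98
% yield = 38.92206629 %, rounded to 4 dp:

38.9221 %


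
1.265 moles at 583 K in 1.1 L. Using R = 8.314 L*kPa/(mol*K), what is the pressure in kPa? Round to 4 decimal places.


PV = nRT, solve for P = nRT / V.
nRT = 1.265 * 8.314 * 583 = 6131.5334
P = 6131.5334 / 1.1
P = 5574.12127273 kPa, rounded to 4 dp:

5574.1213 kPa


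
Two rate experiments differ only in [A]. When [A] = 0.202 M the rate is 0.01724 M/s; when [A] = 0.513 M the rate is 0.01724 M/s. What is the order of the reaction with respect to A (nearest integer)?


Rate is proportional to [A]^n, so rate2/rate1 = ([A]2/[A]1)^n. Take logs to solve for n.
rate2/rate1 = 0.01724 / 0.01724 = 1.0
[A]2/[A]1 = 0.513 / 0.202 = 2.5396
n = ln(1.0) / ln(2.5396) = 0.0
Nearest integer order:

0


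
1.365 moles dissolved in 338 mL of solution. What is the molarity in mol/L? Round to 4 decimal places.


Convert volume to liters: V_L = V_mL / 1000.
V_L = 338 / 1000 = 0.338 L
M = n / V_L = 1.365 / 0.338
M = 4.03846154 mol/L, rounded to 4 dp:

4.0385 mol/L


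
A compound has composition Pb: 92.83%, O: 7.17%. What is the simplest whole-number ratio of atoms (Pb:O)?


Assume 100 g of compound, divide each mass% by atomic mass to get moles, then normalize by the smallest to get a raw atom ratio.
Moles per 100 g: Pb: 92.83/207.2 = 0.448, O: 7.17/15.999 = 0.4482
Raw ratio (divide by min = 0.448): Pb: 1.0, O: 1.0
Multiply by 1 to clear fractions: Pb: 1.0 ~= 1, O: 1.0 ~= 1
Reduce by GCD to get the simplest whole-number ratio:

1:1


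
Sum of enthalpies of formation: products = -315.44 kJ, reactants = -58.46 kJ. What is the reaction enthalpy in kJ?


dH_rxn = sum(dH_f products) - sum(dH_f reactants)
dH_rxn = -315.44 - (-58.46)
dH_rxn = -256.98 kJ:

-256.98 kJ


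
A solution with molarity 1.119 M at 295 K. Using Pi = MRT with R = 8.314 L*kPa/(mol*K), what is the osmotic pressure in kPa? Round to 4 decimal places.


Osmotic pressure (van't Hoff): Pi = M*R*T.
RT = 8.314 * 295 = 2452.63
Pi = 1.119 * 2452.63
Pi = 2744.49297 kPa, rounded to 4 dp:

2744.4930 kPa


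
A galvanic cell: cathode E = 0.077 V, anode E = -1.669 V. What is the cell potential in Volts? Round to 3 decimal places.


Standard cell potential: E_cell = E_cathode - E_anode.
E_cell = 0.077 - (-1.669)
E_cell = 1.746 V, rounded to 3 dp:

1.746 V


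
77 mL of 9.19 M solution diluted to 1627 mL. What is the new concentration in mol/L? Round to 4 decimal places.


Dilution: M1*V1 = M2*V2, solve for M2.
M2 = M1*V1 / V2
M2 = 9.19 * 77 / 1627
M2 = 707.63 / 1627
M2 = 0.43492932 mol/L, rounded to 4 dp:

0.4349 mol/L


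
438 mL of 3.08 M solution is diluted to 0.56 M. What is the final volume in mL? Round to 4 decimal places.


Dilution: M1*V1 = M2*V2, solve for V2.
V2 = M1*V1 / M2
V2 = 3.08 * 438 / 0.56
V2 = 1349.04 / 0.56
V2 = 2409.0 mL, rounded to 4 dp:

2409.0000 mL


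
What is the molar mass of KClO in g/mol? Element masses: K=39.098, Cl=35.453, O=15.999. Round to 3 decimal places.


M = sum(count * atomic_mass) over atoms.
M = 1*39.098 + 1*35.453 + 1*15.999
M = 39.098 + 35.453 + 15.999
M = 90.55 g/mol, rounded to 3 dp:

90.550 g/mol


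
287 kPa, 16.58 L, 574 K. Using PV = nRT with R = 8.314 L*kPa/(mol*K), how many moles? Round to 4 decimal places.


PV = nRT, solve for n = PV / (RT).
PV = 287 * 16.58 = 4758.46
RT = 8.314 * 574 = 4772.236
n = 4758.46 / 4772.236
n = 0.9971133 mol, rounded to 4 dp:

0.9971 mol


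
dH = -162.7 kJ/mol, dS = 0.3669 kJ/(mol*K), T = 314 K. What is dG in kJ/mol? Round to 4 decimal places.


Gibbs: dG = dH - T*dS (consistent units, dS already in kJ/(mol*K)).
T*dS = 314 * 0.3669 = 115.2066
dG = -162.7 - (115.2066)
dG = -277.9066 kJ/mol, rounded to 4 dp:

-277.9066 kJ/mol


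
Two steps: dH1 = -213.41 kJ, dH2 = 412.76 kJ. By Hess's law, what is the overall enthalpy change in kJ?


Hess's law: enthalpy is a state function, so add the step enthalpies.
dH_total = dH1 + dH2 = -213.41 + (412.76)
dH_total = 199.35 kJ:

199.35 kJ


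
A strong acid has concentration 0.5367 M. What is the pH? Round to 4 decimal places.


A strong acid dissociates completely, so [H+] equals the given concentration.
pH = -log10([H+]) = -log10(0.5367)
pH = 0.2702684, rounded to 4 dp:

0.2703


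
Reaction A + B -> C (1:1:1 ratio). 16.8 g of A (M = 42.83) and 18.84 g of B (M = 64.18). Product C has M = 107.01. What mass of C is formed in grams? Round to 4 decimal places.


Find moles of each reactant; the smaller value is the limiting reagent in a 1:1:1 reaction, so moles_C equals moles of the limiter.
n_A = mass_A / M_A = 16.8 / 42.83 = 0.392248 mol
n_B = mass_B / M_B = 18.84 / 64.18 = 0.293549 mol
Limiting reagent: B (smaller), n_limiting = 0.293549 mol
mass_C = n_limiting * M_C = 0.293549 * 107.01
mass_C = 31.41267849 g, rounded to 4 dp:

31.4127 g


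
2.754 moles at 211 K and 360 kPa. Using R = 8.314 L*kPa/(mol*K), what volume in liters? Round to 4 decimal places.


PV = nRT, solve for V = nRT / P.
nRT = 2.754 * 8.314 * 211 = 4831.2155
V = 4831.2155 / 360
V = 13.42004306 L, rounded to 4 dp:

13.4200 L


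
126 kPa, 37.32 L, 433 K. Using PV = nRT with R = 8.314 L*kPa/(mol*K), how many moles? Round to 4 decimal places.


PV = nRT, solve for n = PV / (RT).
PV = 126 * 37.32 = 4702.32
RT = 8.314 * 433 = 3599.962
n = 4702.32 / 3599.962
n = 1.30621379 mol, rounded to 4 dp:

1.3062 mol


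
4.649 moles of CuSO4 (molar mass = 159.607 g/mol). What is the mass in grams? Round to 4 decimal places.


mass = n * M
mass = 4.649 * 159.607
mass = 742.012943 g, rounded to 4 dp:

742.0129 g


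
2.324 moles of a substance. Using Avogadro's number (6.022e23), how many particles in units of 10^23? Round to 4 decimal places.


N = n * NA, then divide by 1e23 for the requested units.
N / 1e23 = n * 6.022
N / 1e23 = 2.324 * 6.022
N / 1e23 = 13.995128, rounded to 4 dp:

13.9951


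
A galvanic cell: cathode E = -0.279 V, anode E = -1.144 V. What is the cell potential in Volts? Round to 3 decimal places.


Standard cell potential: E_cell = E_cathode - E_anode.
E_cell = -0.279 - (-1.144)
E_cell = 0.865 V, rounded to 3 dp:

0.865 V


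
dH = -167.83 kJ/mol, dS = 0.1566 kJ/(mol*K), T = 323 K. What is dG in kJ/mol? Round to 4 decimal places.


Gibbs: dG = dH - T*dS (consistent units, dS already in kJ/(mol*K)).
T*dS = 323 * 0.1566 = 50.5818
dG = -167.83 - (50.5818)
dG = -218.4118 kJ/mol, rounded to 4 dp:

-218.4118 kJ/mol


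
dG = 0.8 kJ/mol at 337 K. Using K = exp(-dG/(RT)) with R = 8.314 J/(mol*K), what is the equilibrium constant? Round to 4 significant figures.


dG is in kJ/mol; multiply by 1000 to match R in J/(mol*K).
RT = 8.314 * 337 = 2801.818 J/mol
exponent = -dG*1000 / (RT) = -(0.8*1000) / 2801.818 = -0.2855289
K = exp(-0.2855289)
K = 0.75161662, rounded to 4 significant figures:

0.7516


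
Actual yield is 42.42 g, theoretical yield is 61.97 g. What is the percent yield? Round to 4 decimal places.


% yield = 100 * actual / theoretical
% yield = 100 * 42.42 / 61.97
% yield = 68.45247701 %, rounded to 4 dp:

68.4525 %


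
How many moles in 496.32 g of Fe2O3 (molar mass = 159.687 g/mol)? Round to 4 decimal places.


n = mass / M
n = 496.32 / 159.687
n = 3.10808018 mol, rounded to 4 dp:

3.1081 mol


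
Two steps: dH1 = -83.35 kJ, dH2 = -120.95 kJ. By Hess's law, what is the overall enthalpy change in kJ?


Hess's law: enthalpy is a state function, so add the step enthalpies.
dH_total = dH1 + dH2 = -83.35 + (-120.95)
dH_total = -204.3 kJ:

-204.30 kJ


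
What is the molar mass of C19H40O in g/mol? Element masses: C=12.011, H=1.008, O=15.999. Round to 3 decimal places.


M = sum(count * atomic_mass) over atoms.
M = 19*12.011 + 40*1.008 + 1*15.999
M = 228.209 + 40.32 + 15.999
M = 284.528 g/mol, rounded to 3 dp:

284.528 g/mol


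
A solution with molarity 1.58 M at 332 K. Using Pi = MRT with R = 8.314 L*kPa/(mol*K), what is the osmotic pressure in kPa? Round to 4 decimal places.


Osmotic pressure (van't Hoff): Pi = M*R*T.
RT = 8.314 * 332 = 2760.248
Pi = 1.58 * 2760.248
Pi = 4361.19184 kPa, rounded to 4 dp:

4361.1918 kPa


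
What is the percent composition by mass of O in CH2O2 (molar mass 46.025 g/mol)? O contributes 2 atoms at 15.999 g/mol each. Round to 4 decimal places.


pct = 100 * (n_elem * M_elem) / M_total
mass_contribution = 2 * 15.999 = 31.998 g/mol
pct = 100 * 31.998 / 46.025
pct = 69.52308528 %, rounded to 4 dp:

69.5231 %


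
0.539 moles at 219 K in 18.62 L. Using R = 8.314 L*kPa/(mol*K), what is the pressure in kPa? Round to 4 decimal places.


PV = nRT, solve for P = nRT / V.
nRT = 0.539 * 8.314 * 219 = 981.3929
P = 981.3929 / 18.62
P = 52.70638561 kPa, rounded to 4 dp:

52.7064 kPa


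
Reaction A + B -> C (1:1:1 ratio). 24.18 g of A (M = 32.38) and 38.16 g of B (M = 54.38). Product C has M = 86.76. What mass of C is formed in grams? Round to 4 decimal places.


Find moles of each reactant; the smaller value is the limiting reagent in a 1:1:1 reaction, so moles_C equals moles of the limiter.
n_A = mass_A / M_A = 24.18 / 32.38 = 0.746757 mol
n_B = mass_B / M_B = 38.16 / 54.38 = 0.701729 mol
Limiting reagent: B (smaller), n_limiting = 0.701729 mol
mass_C = n_limiting * M_C = 0.701729 * 86.76
mass_C = 60.88200804 g, rounded to 4 dp:

60.8820 g


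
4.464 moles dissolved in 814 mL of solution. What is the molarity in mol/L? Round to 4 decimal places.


Convert volume to liters: V_L = V_mL / 1000.
V_L = 814 / 1000 = 0.814 L
M = n / V_L = 4.464 / 0.814
M = 5.48402948 mol/L, rounded to 4 dp:

5.4840 mol/L


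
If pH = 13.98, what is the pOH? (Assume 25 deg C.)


At 25 deg C, pH + pOH = 14.
pOH = 14 - pH = 14 - 13.98
pOH = 0.02:

0.02


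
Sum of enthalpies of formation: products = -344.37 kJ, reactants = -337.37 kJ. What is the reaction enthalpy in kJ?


dH_rxn = sum(dH_f products) - sum(dH_f reactants)
dH_rxn = -344.37 - (-337.37)
dH_rxn = -7.0 kJ:

-7.00 kJ


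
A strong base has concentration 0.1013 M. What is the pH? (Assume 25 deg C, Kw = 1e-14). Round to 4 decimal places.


A strong base dissociates completely, so [OH-] equals the given concentration.
pOH = -log10([OH-]) = -log10(0.1013) = 0.994391
pH = 14 - pOH = 14 - 0.994391
pH = 13.005609, rounded to 4 dp:

13.0056


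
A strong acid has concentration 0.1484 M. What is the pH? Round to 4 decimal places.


A strong acid dissociates completely, so [H+] equals the given concentration.
pH = -log10([H+]) = -log10(0.1484)
pH = 0.8285661, rounded to 4 dp:

0.8286


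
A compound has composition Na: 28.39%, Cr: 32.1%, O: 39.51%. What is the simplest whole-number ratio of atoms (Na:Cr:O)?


Assume 100 g of compound, divide each mass% by atomic mass to get moles, then normalize by the smallest to get a raw atom ratio.
Moles per 100 g: Na: 28.39/22.99 = 1.2349, Cr: 32.1/51.996 = 0.6174, O: 39.51/15.999 = 2.4695
Raw ratio (divide by min = 0.6174): Na: 2.0, Cr: 1.0, O: 4.0
Multiply by 1 to clear fractions: Na: 2.0 ~= 2, Cr: 1.0 ~= 1, O: 4.0 ~= 4
Reduce by GCD to get the simplest whole-number ratio:

2:1:4


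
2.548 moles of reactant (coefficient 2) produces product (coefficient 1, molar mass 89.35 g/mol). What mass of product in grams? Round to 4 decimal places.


Use the coefficient ratio to convert reactant moles to product moles, then multiply by the product's molar mass.
moles_P = moles_R * (coeff_P / coeff_R) = 2.548 * (1/2) = 1.274
mass_P = moles_P * M_P = 1.274 * 89.35
mass_P = 113.8319 g, rounded to 4 dp:

113.8319 g


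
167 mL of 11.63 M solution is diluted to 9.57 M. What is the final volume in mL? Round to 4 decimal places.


Dilution: M1*V1 = M2*V2, solve for V2.
V2 = M1*V1 / M2
V2 = 11.63 * 167 / 9.57
V2 = 1942.21 / 9.57
V2 = 202.9477534 mL, rounded to 4 dp:

202.9478 mL


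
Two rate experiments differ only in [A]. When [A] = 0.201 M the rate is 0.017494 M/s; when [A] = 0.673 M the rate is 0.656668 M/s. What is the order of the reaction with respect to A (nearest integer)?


Rate is proportional to [A]^n, so rate2/rate1 = ([A]2/[A]1)^n. Take logs to solve for n.
rate2/rate1 = 0.656668 / 0.017494 = 37.5368
[A]2/[A]1 = 0.673 / 0.201 = 3.3483
n = ln(37.5368) / ln(3.3483) = 3.0
Nearest integer order:

3


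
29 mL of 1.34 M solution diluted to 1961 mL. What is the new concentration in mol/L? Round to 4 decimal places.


Dilution: M1*V1 = M2*V2, solve for M2.
M2 = M1*V1 / V2
M2 = 1.34 * 29 / 1961
M2 = 38.86 / 1961
M2 = 0.01981642 mol/L, rounded to 4 dp:

0.0198 mol/L


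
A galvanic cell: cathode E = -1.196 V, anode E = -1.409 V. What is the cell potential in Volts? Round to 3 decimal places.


Standard cell potential: E_cell = E_cathode - E_anode.
E_cell = -1.196 - (-1.409)
E_cell = 0.213 V, rounded to 3 dp:

0.213 V


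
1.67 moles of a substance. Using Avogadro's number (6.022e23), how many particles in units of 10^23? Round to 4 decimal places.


N = n * NA, then divide by 1e23 for the requested units.
N / 1e23 = n * 6.022
N / 1e23 = 1.67 * 6.022
N / 1e23 = 10.05674, rounded to 4 dp:

10.0567


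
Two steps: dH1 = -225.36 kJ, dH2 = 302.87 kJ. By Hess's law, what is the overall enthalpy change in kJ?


Hess's law: enthalpy is a state function, so add the step enthalpies.
dH_total = dH1 + dH2 = -225.36 + (302.87)
dH_total = 77.51 kJ:

77.51 kJ


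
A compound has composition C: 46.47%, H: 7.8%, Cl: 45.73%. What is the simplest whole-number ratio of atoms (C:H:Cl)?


Assume 100 g of compound, divide each mass% by atomic mass to get moles, then normalize by the smallest to get a raw atom ratio.
Moles per 100 g: C: 46.47/12.011 = 3.869, H: 7.8/1.008 = 7.7381, Cl: 45.73/35.453 = 1.2899
Raw ratio (divide by min = 1.2899): C: 2.999, H: 5.999, Cl: 1.0
Multiply by 1 to clear fractions: C: 2.999 ~= 3, H: 5.999 ~= 6, Cl: 1.0 ~= 1
Reduce by GCD to get the simplest whole-number ratio:

3:6:1


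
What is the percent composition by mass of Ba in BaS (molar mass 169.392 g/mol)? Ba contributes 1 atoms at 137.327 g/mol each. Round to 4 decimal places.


pct = 100 * (n_elem * M_elem) / M_total
mass_contribution = 1 * 137.327 = 137.327 g/mol
pct = 100 * 137.327 / 169.392
pct = 81.07053462 %, rounded to 4 dp:

81.0705 %


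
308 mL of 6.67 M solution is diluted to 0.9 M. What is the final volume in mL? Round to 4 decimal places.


Dilution: M1*V1 = M2*V2, solve for V2.
V2 = M1*V1 / M2
V2 = 6.67 * 308 / 0.9
V2 = 2054.36 / 0.9
V2 = 2282.62222222 mL, rounded to 4 dp:

2282.6222 mL


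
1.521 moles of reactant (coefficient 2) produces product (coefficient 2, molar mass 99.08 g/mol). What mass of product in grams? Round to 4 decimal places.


Use the coefficient ratio to convert reactant moles to product moles, then multiply by the product's molar mass.
moles_P = moles_R * (coeff_P / coeff_R) = 1.521 * (2/2) = 1.521
mass_P = moles_P * M_P = 1.521 * 99.08
mass_P = 150.70068 g, rounded to 4 dp:

150.7007 g


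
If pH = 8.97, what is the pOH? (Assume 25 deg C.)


At 25 deg C, pH + pOH = 14.
pOH = 14 - pH = 14 - 8.97
pOH = 5.03:

5.03


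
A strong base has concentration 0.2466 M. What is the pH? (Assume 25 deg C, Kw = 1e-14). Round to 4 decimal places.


A strong base dissociates completely, so [OH-] equals the given concentration.
pOH = -log10([OH-]) = -log10(0.2466) = 0.608007
pH = 14 - pOH = 14 - 0.608007
pH = 13.391993, rounded to 4 dp:

13.3920


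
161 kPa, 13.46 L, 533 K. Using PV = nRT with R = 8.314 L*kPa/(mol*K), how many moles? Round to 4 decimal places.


PV = nRT, solve for n = PV / (RT).
PV = 161 * 13.46 = 2167.06
RT = 8.314 * 533 = 4431.362
n = 2167.06 / 4431.362
n = 0.48902798 mol, rounded to 4 dp:

0.4890 mol


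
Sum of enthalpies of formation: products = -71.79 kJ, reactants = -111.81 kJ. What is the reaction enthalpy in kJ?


dH_rxn = sum(dH_f products) - sum(dH_f reactants)
dH_rxn = -71.79 - (-111.81)
dH_rxn = 40.02 kJ:

40.02 kJ


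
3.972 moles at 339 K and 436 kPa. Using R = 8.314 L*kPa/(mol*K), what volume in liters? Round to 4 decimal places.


PV = nRT, solve for V = nRT / P.
nRT = 3.972 * 8.314 * 339 = 11194.8675
V = 11194.8675 / 436
V = 25.67630161 L, rounded to 4 dp:

25.6763 L


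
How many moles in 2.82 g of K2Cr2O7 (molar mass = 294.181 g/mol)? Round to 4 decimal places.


n = mass / M
n = 2.82 / 294.181
n = 0.00958594 mol, rounded to 4 dp:

0.0096 mol


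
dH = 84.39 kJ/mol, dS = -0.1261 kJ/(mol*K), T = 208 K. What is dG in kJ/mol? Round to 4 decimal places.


Gibbs: dG = dH - T*dS (consistent units, dS already in kJ/(mol*K)).
T*dS = 208 * -0.1261 = -26.2288
dG = 84.39 - (-26.2288)
dG = 110.6188 kJ/mol, rounded to 4 dp:

110.6188 kJ/mol


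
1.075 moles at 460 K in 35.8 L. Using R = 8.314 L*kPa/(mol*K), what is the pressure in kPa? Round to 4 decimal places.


PV = nRT, solve for P = nRT / V.
nRT = 1.075 * 8.314 * 460 = 4111.273
P = 4111.273 / 35.8
P = 114.84002793 kPa, rounded to 4 dp:

114.8400 kPa


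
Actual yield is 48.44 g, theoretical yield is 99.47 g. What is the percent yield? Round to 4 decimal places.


% yield = 100 * actual / theoretical
% yield = 100 * 48.44 / 99.47
% yield = 48.69809993 %, rounded to 4 dp:

48.6981 %


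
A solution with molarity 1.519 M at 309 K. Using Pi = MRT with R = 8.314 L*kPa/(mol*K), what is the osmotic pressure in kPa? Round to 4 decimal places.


Osmotic pressure (van't Hoff): Pi = M*R*T.
RT = 8.314 * 309 = 2569.026
Pi = 1.519 * 2569.026
Pi = 3902.350494 kPa, rounded to 4 dp:

3902.3505 kPa


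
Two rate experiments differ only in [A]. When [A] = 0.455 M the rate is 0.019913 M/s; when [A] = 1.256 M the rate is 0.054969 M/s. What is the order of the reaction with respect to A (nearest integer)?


Rate is proportional to [A]^n, so rate2/rate1 = ([A]2/[A]1)^n. Take logs to solve for n.
rate2/rate1 = 0.054969 / 0.019913 = 2.7605
[A]2/[A]1 = 1.256 / 0.455 = 2.7604
n = ln(2.7605) / ln(2.7604) = 1.0
Nearest integer order:

1


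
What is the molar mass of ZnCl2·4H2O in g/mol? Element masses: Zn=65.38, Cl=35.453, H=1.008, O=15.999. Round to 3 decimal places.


M = sum(count * atomic_mass) over atoms.
M = 1*65.38 + 2*35.453 + 8*1.008 + 4*15.999
M = 65.38 + 70.906 + 8.064 + 63.996
M = 208.346 g/mol, rounded to 3 dp:

208.346 g/mol


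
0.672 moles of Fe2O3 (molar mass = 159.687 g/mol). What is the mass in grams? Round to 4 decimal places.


mass = n * M
mass = 0.672 * 159.687
mass = 107.309664 g, rounded to 4 dp:

107.3097 g


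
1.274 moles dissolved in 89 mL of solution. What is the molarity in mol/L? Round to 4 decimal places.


Convert volume to liters: V_L = V_mL / 1000.
V_L = 89 / 1000 = 0.089 L
M = n / V_L = 1.274 / 0.089
M = 14.31460674 mol/L, rounded to 4 dp:

14.3146 mol/L


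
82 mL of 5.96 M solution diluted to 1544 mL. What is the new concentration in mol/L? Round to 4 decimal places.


Dilution: M1*V1 = M2*V2, solve for M2.
M2 = M1*V1 / V2
M2 = 5.96 * 82 / 1544
M2 = 488.72 / 1544
M2 = 0.3165285 mol/L, rounded to 4 dp:

0.3165 mol/L


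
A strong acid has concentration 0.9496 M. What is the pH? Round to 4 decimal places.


A strong acid dissociates completely, so [H+] equals the given concentration.
pH = -log10([H+]) = -log10(0.9496)
pH = 0.02245929, rounded to 4 dp:

0.0225


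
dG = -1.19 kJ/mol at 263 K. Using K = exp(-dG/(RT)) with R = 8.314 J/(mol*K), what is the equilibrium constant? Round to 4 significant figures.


dG is in kJ/mol; multiply by 1000 to match R in J/(mol*K).
RT = 8.314 * 263 = 2186.582 J/mol
exponent = -dG*1000 / (RT) = -(-1.19*1000) / 2186.582 = 0.54422839
K = exp(0.54422839)
K = 1.7232782, rounded to 4 significant figures:

1.723


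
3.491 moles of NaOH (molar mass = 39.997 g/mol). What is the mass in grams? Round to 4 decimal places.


mass = n * M
mass = 3.491 * 39.997
mass = 139.629527 g, rounded to 4 dp:

139.6295 g


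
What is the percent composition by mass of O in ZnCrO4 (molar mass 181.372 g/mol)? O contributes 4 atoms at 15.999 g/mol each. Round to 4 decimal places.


pct = 100 * (n_elem * M_elem) / M_total
mass_contribution = 4 * 15.999 = 63.996 g/mol
pct = 100 * 63.996 / 181.372
pct = 35.28438789 %, rounded to 4 dp:

35.2844 %


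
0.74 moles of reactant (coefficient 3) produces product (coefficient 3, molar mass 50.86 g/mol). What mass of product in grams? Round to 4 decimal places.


Use the coefficient ratio to convert reactant moles to product moles, then multiply by the product's molar mass.
moles_P = moles_R * (coeff_P / coeff_R) = 0.74 * (3/3) = 0.74
mass_P = moles_P * M_P = 0.74 * 50.86
mass_P = 37.6364 g, rounded to 4 dp:

37.6364 g


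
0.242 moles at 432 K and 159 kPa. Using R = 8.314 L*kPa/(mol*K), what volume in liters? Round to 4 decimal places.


PV = nRT, solve for V = nRT / P.
nRT = 0.242 * 8.314 * 432 = 869.1788
V = 869.1788 / 159
V = 5.46653333 L, rounded to 4 dp:

5.4665 L


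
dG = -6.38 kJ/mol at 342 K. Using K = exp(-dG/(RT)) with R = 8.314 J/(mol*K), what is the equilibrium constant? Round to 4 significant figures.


dG is in kJ/mol; multiply by 1000 to match R in J/(mol*K).
RT = 8.314 * 342 = 2843.388 J/mol
exponent = -dG*1000 / (RT) = -(-6.38*1000) / 2843.388 = 2.24380211
K = exp(2.24380211)
K = 9.4291137, rounded to 4 significant figures:

9.429


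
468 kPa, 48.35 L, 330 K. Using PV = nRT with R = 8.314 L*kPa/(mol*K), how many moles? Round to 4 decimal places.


PV = nRT, solve for n = PV / (RT).
PV = 468 * 48.35 = 22627.8
RT = 8.314 * 330 = 2743.62
n = 22627.8 / 2743.62
n = 8.24742493 mol, rounded to 4 dp:

8.2474 mol


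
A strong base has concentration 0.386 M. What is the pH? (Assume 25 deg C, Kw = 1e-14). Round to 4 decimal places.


A strong base dissociates completely, so [OH-] equals the given concentration.
pOH = -log10([OH-]) = -log10(0.386) = 0.413413
pH = 14 - pOH = 14 - 0.413413
pH = 13.586587, rounded to 4 dp:

13.5866


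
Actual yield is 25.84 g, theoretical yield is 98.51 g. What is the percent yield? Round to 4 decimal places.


% yield = 100 * actual / theoretical
% yield = 100 * 25.84 / 98.51
% yield = 26.23083951 %, rounded to 4 dp:

26.2308 %


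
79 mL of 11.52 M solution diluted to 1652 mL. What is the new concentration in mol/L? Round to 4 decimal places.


Dilution: M1*V1 = M2*V2, solve for M2.
M2 = M1*V1 / V2
M2 = 11.52 * 79 / 1652
M2 = 910.08 / 1652
M2 = 0.55089588 mol/L, rounded to 4 dp:

0.5509 mol/L


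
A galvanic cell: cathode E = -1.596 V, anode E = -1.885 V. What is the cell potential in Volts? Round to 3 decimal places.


Standard cell potential: E_cell = E_cathode - E_anode.
E_cell = -1.596 - (-1.885)
E_cell = 0.289 V, rounded to 3 dp:

0.289 V


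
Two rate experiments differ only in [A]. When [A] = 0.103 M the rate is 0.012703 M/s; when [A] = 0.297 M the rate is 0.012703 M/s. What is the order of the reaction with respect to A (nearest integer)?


Rate is proportional to [A]^n, so rate2/rate1 = ([A]2/[A]1)^n. Take logs to solve for n.
rate2/rate1 = 0.012703 / 0.012703 = 1.0
[A]2/[A]1 = 0.297 / 0.103 = 2.8835
n = ln(1.0) / ln(2.8835) = 0.0
Nearest integer order:

0
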